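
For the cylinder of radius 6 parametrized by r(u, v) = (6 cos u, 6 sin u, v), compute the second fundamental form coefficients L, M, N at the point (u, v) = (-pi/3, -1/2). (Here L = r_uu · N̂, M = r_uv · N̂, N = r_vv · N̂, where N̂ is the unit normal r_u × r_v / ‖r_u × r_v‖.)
L = -6;  M = 0;  N = 0

Compute the unit normal N̂(u, v) = (cos(u), sin(u), 0), and the second partials r_uu, r_uv, r_vv. Take dot products:
  L(u, v) = r_uu · N̂ = -6,
  M(u, v) = r_uv · N̂ = 0,
  N(u, v) = r_vv · N̂ = 0.
Evaluating at (u, v) = (-pi/3, -1/2):
  L = -6, M = 0, N = 0.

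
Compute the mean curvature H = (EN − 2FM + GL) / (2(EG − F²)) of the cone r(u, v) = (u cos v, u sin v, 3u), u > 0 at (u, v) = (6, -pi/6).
H = sqrt(10)/40

With E = 10, F = 0, G = u^2, L = 0, M = 0, N = 3*sqrt(10)*u^2/(10*Abs(u)), assemble
  H = (EN − 2FM + GL) / (2(EG − F²)) = 3*sqrt(10)/(20*Abs(u)).
At (u, v) = (6, -pi/6): H = sqrt(10)/40.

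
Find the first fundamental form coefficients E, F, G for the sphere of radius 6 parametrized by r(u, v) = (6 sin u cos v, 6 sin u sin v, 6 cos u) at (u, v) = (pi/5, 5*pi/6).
E = 36;  F = 0;  G = 45/2 - 9*sqrt(5)/2

Partials: r_u = (6*cos(u)*cos(v), 6*sin(v)*cos(u), -6*sin(u)), r_v = (-6*sin(u)*sin(v), 6*sin(u)*cos(v), 0). As functions of (u, v):
  E = r_u · r_u = 36,
  F = r_u · r_v = 0,
  G = r_v · r_v = 36*sin(u)^2.
Evaluating at (u, v) = (pi/5, 5*pi/6): E = 36, F = 0, G = 45/2 - 9*sqrt(5)/2.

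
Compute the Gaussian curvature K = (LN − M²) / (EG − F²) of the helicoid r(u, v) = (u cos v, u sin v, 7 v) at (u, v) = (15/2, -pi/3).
K = -784/177241

Coefficients of the first fundamental form: E = 1, F = 0, G = u^2 + 49.
Coefficients of the second fundamental form: L = 0, M = -7/sqrt(u^2 + 49), N = 0.
Assemble K = (LN − M²)/(EG − F²) = -49/(u^2 + 49)^2. At (u, v) = (15/2, -pi/3): K = -784/177241.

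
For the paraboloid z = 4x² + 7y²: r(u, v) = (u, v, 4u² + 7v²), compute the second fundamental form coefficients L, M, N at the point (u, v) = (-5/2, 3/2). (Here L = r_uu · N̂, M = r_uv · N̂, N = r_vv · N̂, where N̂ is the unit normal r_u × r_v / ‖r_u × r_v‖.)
L = 4*sqrt(842)/421;  M = 0;  N = 7*sqrt(842)/421

Compute the unit normal N̂(u, v) = (-8*u/sqrt(64*u^2 + 196*v^2 + 1), -14*v/sqrt(64*u^2 + 196*v^2 + 1), 1/sqrt(64*u^2 + 196*v^2 + 1)), and the second partials r_uu, r_uv, r_vv. Take dot products:
  L(u, v) = r_uu · N̂ = 8/sqrt(64*u^2 + 196*v^2 + 1),
  M(u, v) = r_uv · N̂ = 0,
  N(u, v) = r_vv · N̂ = 14/sqrt(64*u^2 + 196*v^2 + 1).
Evaluating at (u, v) = (-5/2, 3/2):
  L = 4*sqrt(842)/421, M = 0, N = 7*sqrt(842)/421.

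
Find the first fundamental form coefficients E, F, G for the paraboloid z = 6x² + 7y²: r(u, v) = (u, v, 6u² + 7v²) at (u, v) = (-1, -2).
E = 145;  F = 336;  G = 785

Partials: r_u = (1, 0, 12*u), r_v = (0, 1, 14*v). As functions of (u, v):
  E = r_u · r_u = 144*u^2 + 1,
  F = r_u · r_v = 168*u*v,
  G = r_v · r_v = 196*v^2 + 1.
Evaluating at (u, v) = (-1, -2): E = 145, F = 336, G = 785.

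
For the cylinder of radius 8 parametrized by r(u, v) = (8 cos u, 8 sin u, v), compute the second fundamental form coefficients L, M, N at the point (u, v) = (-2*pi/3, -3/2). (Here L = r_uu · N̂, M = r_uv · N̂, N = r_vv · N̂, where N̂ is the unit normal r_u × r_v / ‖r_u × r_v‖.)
L = -8;  M = 0;  N = 0

Compute the unit normal N̂(u, v) = (cos(u), sin(u), 0), and the second partials r_uu, r_uv, r_vv. Take dot products:
  L(u, v) = r_uu · N̂ = -8,
  M(u, v) = r_uv · N̂ = 0,
  N(u, v) = r_vv · N̂ = 0.
Evaluating at (u, v) = (-2*pi/3, -3/2):
  L = -8, M = 0, N = 0.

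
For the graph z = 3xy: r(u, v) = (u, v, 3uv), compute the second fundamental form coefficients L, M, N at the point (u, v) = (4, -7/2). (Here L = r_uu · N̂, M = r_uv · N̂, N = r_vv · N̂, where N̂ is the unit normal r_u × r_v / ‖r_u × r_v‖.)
L = 0;  M = 6*sqrt(1021)/1021;  N = 0

Compute the unit normal N̂(u, v) = (-3*v/sqrt(9*u^2 + 9*v^2 + 1), -3*u/sqrt(9*u^2 + 9*v^2 + 1), 1/sqrt(9*u^2 + 9*v^2 + 1)), and the second partials r_uu, r_uv, r_vv. Take dot products:
  L(u, v) = r_uu · N̂ = 0,
  M(u, v) = r_uv · N̂ = 3/sqrt(9*u^2 + 9*v^2 + 1),
  N(u, v) = r_vv · N̂ = 0.
Evaluating at (u, v) = (4, -7/2):
  L = 0, M = 6*sqrt(1021)/1021, N = 0.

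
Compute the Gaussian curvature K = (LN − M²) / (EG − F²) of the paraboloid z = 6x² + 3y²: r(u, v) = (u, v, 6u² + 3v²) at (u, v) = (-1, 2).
K = 72/83521

Coefficients of the first fundamental form: E = 144*u^2 + 1, F = 72*u*v, G = 36*v^2 + 1.
Coefficients of the second fundamental form: L = 12/sqrt(144*u^2 + 36*v^2 + 1), M = 0, N = 6/sqrt(144*u^2 + 36*v^2 + 1).
Assemble K = (LN − M²)/(EG − F²) = 72/(20736*u^4 + 10368*u^2*v^2 + 288*u^2 + 1296*v^4 + 72*v^2 + 1). At (u, v) = (-1, 2): K = 72/83521.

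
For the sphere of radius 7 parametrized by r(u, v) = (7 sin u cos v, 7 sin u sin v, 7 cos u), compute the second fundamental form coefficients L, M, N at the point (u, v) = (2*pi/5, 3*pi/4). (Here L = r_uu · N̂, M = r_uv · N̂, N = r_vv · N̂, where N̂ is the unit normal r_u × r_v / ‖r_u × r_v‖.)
L = -7;  M = 0;  N = -35/8 - 7*sqrt(5)/8

Compute the unit normal N̂(u, v) = (sin(u)^2*cos(v)/Abs(sin(u)), sin(u)^2*sin(v)/Abs(sin(u)), sin(2*u)/(2*Abs(sin(u)))), and the second partials r_uu, r_uv, r_vv. Take dot products:
  L(u, v) = r_uu · N̂ = -7*sin(u)/Abs(sin(u)),
  M(u, v) = r_uv · N̂ = 0,
  N(u, v) = r_vv · N̂ = -7*sin(u)^3/Abs(sin(u)).
Evaluating at (u, v) = (2*pi/5, 3*pi/4):
  L = -7, M = 0, N = -35/8 - 7*sqrt(5)/8.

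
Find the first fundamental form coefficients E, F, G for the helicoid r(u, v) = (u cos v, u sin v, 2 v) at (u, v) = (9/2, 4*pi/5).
E = 1;  F = 0;  G = 97/4

Partials: r_u = (cos(v), sin(v), 0), r_v = (-u*sin(v), u*cos(v), 2). As functions of (u, v):
  E = r_u · r_u = 1,
  F = r_u · r_v = 0,
  G = r_v · r_v = u^2 + 4.
Evaluating at (u, v) = (9/2, 4*pi/5): E = 1, F = 0, G = 97/4.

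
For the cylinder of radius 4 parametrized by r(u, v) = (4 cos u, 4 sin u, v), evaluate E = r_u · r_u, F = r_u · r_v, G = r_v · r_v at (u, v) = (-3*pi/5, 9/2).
E = 16;  F = 0;  G = 1

Partials: r_u = (-4*sin(u), 4*cos(u), 0), r_v = (0, 0, 1). As functions of (u, v):
  E = r_u · r_u = 16,
  F = r_u · r_v = 0,
  G = r_v · r_v = 1.
Evaluating at (u, v) = (-3*pi/5, 9/2): E = 16, F = 0, G = 1.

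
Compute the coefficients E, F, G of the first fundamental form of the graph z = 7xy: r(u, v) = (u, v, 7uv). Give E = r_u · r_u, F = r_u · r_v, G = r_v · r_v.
E = 49*v^2 + 1;  F = 49*u*v;  G = 49*u^2 + 1

Compute partials: r_u = (1, 0, 7*v), r_v = (0, 1, 7*u). Then
  E = r_u · r_u = 49*v^2 + 1,
  F = r_u · r_v = 49*u*v,
  G = r_v · r_v = 49*u^2 + 1.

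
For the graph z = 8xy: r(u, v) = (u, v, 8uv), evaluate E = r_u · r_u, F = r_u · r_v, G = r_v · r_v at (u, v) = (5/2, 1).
E = 65;  F = 160;  G = 401

Partials: r_u = (1, 0, 8*v), r_v = (0, 1, 8*u). As functions of (u, v):
  E = r_u · r_u = 64*v^2 + 1,
  F = r_u · r_v = 64*u*v,
  G = r_v · r_v = 64*u^2 + 1.
Evaluating at (u, v) = (5/2, 1): E = 65, F = 160, G = 401.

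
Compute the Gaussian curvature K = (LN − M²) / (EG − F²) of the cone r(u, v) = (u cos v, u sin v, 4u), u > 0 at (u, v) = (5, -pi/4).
K = 0

Coefficients of the first fundamental form: E = 17, F = 0, G = u^2.
Coefficients of the second fundamental form: L = 0, M = 0, N = 4*sqrt(17)*u^2/(17*Abs(u)).
Assemble K = (LN − M²)/(EG − F²) = 0. At (u, v) = (5, -pi/4): K = 0.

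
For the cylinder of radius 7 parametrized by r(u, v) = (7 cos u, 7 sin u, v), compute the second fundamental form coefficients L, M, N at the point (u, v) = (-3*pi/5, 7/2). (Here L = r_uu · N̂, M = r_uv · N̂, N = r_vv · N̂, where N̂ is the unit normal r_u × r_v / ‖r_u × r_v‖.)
L = -7;  M = 0;  N = 0

Compute the unit normal N̂(u, v) = (cos(u), sin(u), 0), and the second partials r_uu, r_uv, r_vv. Take dot products:
  L(u, v) = r_uu · N̂ = -7,
  M(u, v) = r_uv · N̂ = 0,
  N(u, v) = r_vv · N̂ = 0.
Evaluating at (u, v) = (-3*pi/5, 7/2):
  L = -7, M = 0, N = 0.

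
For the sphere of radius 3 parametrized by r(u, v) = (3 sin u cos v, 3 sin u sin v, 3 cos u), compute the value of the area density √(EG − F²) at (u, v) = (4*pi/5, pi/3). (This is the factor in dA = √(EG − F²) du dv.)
√(EG − F²)|_{(4*pi/5, pi/3)} = 9*sqrt(10 - 2*sqrt(5))/4

E = 9, F = 0, G = 9*sin(u)^2, so EG − F² = 81*sin(u)^2. Taking the positive square root: √(EG − F²) = 9*Abs(sin(u)). At (u, v) = (4*pi/5, pi/3): 9*sqrt(10 - 2*sqrt(5))/4.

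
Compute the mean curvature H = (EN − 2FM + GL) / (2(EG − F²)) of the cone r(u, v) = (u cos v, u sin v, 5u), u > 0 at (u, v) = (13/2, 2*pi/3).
H = 5*sqrt(26)/338

With E = 26, F = 0, G = u^2, L = 0, M = 0, N = 5*sqrt(26)*u^2/(26*Abs(u)), assemble
  H = (EN − 2FM + GL) / (2(EG − F²)) = 5*sqrt(26)/(52*Abs(u)).
At (u, v) = (13/2, 2*pi/3): H = 5*sqrt(26)/338.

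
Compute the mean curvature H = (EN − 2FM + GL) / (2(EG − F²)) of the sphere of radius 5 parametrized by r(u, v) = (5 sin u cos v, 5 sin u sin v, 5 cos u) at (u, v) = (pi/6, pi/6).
H = -1/5

With E = 25, F = 0, G = 25*sin(u)^2, L = -5*sin(u)/Abs(sin(u)), M = 0, N = -5*sin(u)^3/Abs(sin(u)), assemble
  H = (EN − 2FM + GL) / (2(EG − F²)) = -sin(u)/(5*Abs(sin(u))).
At (u, v) = (pi/6, pi/6): H = -1/5.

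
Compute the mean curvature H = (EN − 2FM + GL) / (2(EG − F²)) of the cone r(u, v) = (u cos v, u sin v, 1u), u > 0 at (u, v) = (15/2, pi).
H = sqrt(2)/30

With E = 2, F = 0, G = u^2, L = 0, M = 0, N = sqrt(2)*u^2/(2*Abs(u)), assemble
  H = (EN − 2FM + GL) / (2(EG − F²)) = sqrt(2)/(4*Abs(u)).
At (u, v) = (15/2, pi): H = sqrt(2)/30.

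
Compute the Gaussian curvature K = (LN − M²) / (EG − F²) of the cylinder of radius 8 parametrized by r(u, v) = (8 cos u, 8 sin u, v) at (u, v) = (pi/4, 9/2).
K = 0

Coefficients of the first fundamental form: E = 64, F = 0, G = 1.
Coefficients of the second fundamental form: L = -8, M = 0, N = 0.
Assemble K = (LN − M²)/(EG − F²) = 0. At (u, v) = (pi/4, 9/2): K = 0.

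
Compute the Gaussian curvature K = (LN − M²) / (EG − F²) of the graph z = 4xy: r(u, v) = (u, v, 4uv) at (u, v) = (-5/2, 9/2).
K = -16/180625

Coefficients of the first fundamental form: E = 16*v^2 + 1, F = 16*u*v, G = 16*u^2 + 1.
Coefficients of the second fundamental form: L = 0, M = 4/sqrt(16*u^2 + 16*v^2 + 1), N = 0.
Assemble K = (LN − M²)/(EG − F²) = -16/(256*u^4 + 512*u^2*v^2 + 32*u^2 + 256*v^4 + 32*v^2 + 1). At (u, v) = (-5/2, 9/2): K = -16/180625.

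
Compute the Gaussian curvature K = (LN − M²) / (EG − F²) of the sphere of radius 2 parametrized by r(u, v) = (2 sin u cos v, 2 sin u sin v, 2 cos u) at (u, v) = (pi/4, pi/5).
K = 1/4

Coefficients of the first fundamental form: E = 4, F = 0, G = 4*sin(u)^2.
Coefficients of the second fundamental form: L = -2*sin(u)/Abs(sin(u)), M = 0, N = -2*sin(u)^3/Abs(sin(u)).
Assemble K = (LN − M²)/(EG − F²) = 1/4. At (u, v) = (pi/4, pi/5): K = 1/4.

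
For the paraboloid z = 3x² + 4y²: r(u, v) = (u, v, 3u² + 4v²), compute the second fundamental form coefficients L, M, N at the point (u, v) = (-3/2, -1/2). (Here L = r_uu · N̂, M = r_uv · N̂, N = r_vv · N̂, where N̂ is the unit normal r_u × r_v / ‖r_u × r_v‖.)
L = 3*sqrt(2)/7;  M = 0;  N = 4*sqrt(2)/7

Compute the unit normal N̂(u, v) = (-6*u/sqrt(36*u^2 + 64*v^2 + 1), -8*v/sqrt(36*u^2 + 64*v^2 + 1), 1/sqrt(36*u^2 + 64*v^2 + 1)), and the second partials r_uu, r_uv, r_vv. Take dot products:
  L(u, v) = r_uu · N̂ = 6/sqrt(36*u^2 + 64*v^2 + 1),
  M(u, v) = r_uv · N̂ = 0,
  N(u, v) = r_vv · N̂ = 8/sqrt(36*u^2 + 64*v^2 + 1).
Evaluating at (u, v) = (-3/2, -1/2):
  L = 3*sqrt(2)/7, M = 0, N = 4*sqrt(2)/7.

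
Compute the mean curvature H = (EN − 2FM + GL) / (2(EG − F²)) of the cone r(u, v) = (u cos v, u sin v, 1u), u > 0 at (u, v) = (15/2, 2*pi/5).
H = sqrt(2)/30

With E = 2, F = 0, G = u^2, L = 0, M = 0, N = sqrt(2)*u^2/(2*Abs(u)), assemble
  H = (EN − 2FM + GL) / (2(EG − F²)) = sqrt(2)/(4*Abs(u)).
At (u, v) = (15/2, 2*pi/5): H = sqrt(2)/30.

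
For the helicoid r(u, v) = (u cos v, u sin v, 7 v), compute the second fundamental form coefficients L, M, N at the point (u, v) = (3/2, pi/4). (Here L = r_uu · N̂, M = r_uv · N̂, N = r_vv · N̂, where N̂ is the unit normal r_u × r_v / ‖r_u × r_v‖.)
L = 0;  M = -14*sqrt(205)/205;  N = 0

Compute the unit normal N̂(u, v) = (7*sin(v)/sqrt(u^2 + 49), -7*cos(v)/sqrt(u^2 + 49), u/sqrt(u^2 + 49)), and the second partials r_uu, r_uv, r_vv. Take dot products:
  L(u, v) = r_uu · N̂ = 0,
  M(u, v) = r_uv · N̂ = -7/sqrt(u^2 + 49),
  N(u, v) = r_vv · N̂ = 0.
Evaluating at (u, v) = (3/2, pi/4):
  L = 0, M = -14*sqrt(205)/205, N = 0.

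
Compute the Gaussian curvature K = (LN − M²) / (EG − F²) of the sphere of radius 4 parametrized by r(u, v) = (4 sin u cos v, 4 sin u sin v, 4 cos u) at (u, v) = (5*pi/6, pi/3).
K = 1/16

Coefficients of the first fundamental form: E = 16, F = 0, G = 16*sin(u)^2.
Coefficients of the second fundamental form: L = -4*sin(u)/Abs(sin(u)), M = 0, N = -4*sin(u)^3/Abs(sin(u)).
Assemble K = (LN − M²)/(EG − F²) = 1/16. At (u, v) = (5*pi/6, pi/3): K = 1/16.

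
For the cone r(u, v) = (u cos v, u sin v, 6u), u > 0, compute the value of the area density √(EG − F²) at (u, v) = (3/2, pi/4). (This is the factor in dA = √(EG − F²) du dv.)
√(EG − F²)|_{(3/2, pi/4)} = 3*sqrt(37)/2

E = 37, F = 0, G = u^2, so EG − F² = 37*u^2. Taking the positive square root: √(EG − F²) = sqrt(37)*Abs(u). At (u, v) = (3/2, pi/4): 3*sqrt(37)/2.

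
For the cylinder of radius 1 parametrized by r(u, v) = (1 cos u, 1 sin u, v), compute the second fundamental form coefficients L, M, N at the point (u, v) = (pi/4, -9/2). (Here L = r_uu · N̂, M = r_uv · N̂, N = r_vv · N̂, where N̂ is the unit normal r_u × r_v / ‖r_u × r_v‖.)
L = -1;  M = 0;  N = 0

Compute the unit normal N̂(u, v) = (cos(u), sin(u), 0), and the second partials r_uu, r_uv, r_vv. Take dot products:
  L(u, v) = r_uu · N̂ = -1,
  M(u, v) = r_uv · N̂ = 0,
  N(u, v) = r_vv · N̂ = 0.
Evaluating at (u, v) = (pi/4, -9/2):
  L = -1, M = 0, N = 0.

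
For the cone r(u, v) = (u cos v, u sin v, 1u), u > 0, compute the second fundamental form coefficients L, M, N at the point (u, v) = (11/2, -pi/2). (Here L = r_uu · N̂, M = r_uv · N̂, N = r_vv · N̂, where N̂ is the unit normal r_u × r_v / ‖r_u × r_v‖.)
L = 0;  M = 0;  N = 11*sqrt(2)/4

Compute the unit normal N̂(u, v) = (-sqrt(2)*u*cos(v)/(2*Abs(u)), -sqrt(2)*u*sin(v)/(2*Abs(u)), sqrt(2)*u/(2*Abs(u))), and the second partials r_uu, r_uv, r_vv. Take dot products:
  L(u, v) = r_uu · N̂ = 0,
  M(u, v) = r_uv · N̂ = 0,
  N(u, v) = r_vv · N̂ = sqrt(2)*u^2/(2*Abs(u)).
Evaluating at (u, v) = (11/2, -pi/2):
  L = 0, M = 0, N = 11*sqrt(2)/4.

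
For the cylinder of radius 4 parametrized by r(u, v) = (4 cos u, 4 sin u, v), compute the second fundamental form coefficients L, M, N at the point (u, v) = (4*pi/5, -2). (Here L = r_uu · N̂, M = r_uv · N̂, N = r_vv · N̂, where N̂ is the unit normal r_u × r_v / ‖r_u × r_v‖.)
L = -4;  M = 0;  N = 0

Compute the unit normal N̂(u, v) = (cos(u), sin(u), 0), and the second partials r_uu, r_uv, r_vv. Take dot products:
  L(u, v) = r_uu · N̂ = -4,
  M(u, v) = r_uv · N̂ = 0,
  N(u, v) = r_vv · N̂ = 0.
Evaluating at (u, v) = (4*pi/5, -2):
  L = -4, M = 0, N = 0.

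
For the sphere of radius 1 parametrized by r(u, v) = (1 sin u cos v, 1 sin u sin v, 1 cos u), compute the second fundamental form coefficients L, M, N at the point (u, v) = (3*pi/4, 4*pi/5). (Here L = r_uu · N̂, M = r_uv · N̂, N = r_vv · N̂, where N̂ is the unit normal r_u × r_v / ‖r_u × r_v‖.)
L = -1;  M = 0;  N = -1/2

Compute the unit normal N̂(u, v) = (sin(u)^2*cos(v)/Abs(sin(u)), sin(u)^2*sin(v)/Abs(sin(u)), sin(2*u)/(2*Abs(sin(u)))), and the second partials r_uu, r_uv, r_vv. Take dot products:
  L(u, v) = r_uu · N̂ = -sin(u)/Abs(sin(u)),
  M(u, v) = r_uv · N̂ = 0,
  N(u, v) = r_vv · N̂ = -sin(u)^3/Abs(sin(u)).
Evaluating at (u, v) = (3*pi/4, 4*pi/5):
  L = -1, M = 0, N = -1/2.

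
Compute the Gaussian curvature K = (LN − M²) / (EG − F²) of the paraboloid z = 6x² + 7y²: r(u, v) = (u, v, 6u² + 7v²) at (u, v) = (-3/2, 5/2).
K = 42/600625

Coefficients of the first fundamental form: E = 144*u^2 + 1, F = 168*u*v, G = 196*v^2 + 1.
Coefficients of the second fundamental form: L = 12/sqrt(144*u^2 + 196*v^2 + 1), M = 0, N = 14/sqrt(144*u^2 + 196*v^2 + 1).
Assemble K = (LN − M²)/(EG − F²) = 168/(20736*u^4 + 56448*u^2*v^2 + 288*u^2 + 38416*v^4 + 392*v^2 + 1). At (u, v) = (-3/2, 5/2): K = 42/600625.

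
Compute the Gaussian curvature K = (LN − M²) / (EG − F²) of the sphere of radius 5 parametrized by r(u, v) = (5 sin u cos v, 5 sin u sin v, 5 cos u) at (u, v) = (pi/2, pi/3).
K = 1/25

Coefficients of the first fundamental form: E = 25, F = 0, G = 25*sin(u)^2.
Coefficients of the second fundamental form: L = -5*sin(u)/Abs(sin(u)), M = 0, N = -5*sin(u)^3/Abs(sin(u)).
Assemble K = (LN − M²)/(EG − F²) = 1/25. At (u, v) = (pi/2, pi/3): K = 1/25.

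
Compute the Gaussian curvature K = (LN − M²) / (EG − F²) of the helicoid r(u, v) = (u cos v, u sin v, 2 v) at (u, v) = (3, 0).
K = -4/169

Coefficients of the first fundamental form: E = 1, F = 0, G = u^2 + 4.
Coefficients of the second fundamental form: L = 0, M = -2/sqrt(u^2 + 4), N = 0.
Assemble K = (LN − M²)/(EG − F²) = -4/(u^2 + 4)^2. At (u, v) = (3, 0): K = -4/169.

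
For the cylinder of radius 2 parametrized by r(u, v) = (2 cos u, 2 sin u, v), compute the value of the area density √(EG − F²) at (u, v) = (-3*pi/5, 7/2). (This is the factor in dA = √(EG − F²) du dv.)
√(EG − F²)|_{(-3*pi/5, 7/2)} = 2

E = 4, F = 0, G = 1, so EG − F² = 4. Taking the positive square root: √(EG − F²) = 2. At (u, v) = (-3*pi/5, 7/2): 2.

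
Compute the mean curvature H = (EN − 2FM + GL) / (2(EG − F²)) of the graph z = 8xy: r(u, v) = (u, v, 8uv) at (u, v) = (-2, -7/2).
H = -3584*sqrt(1041)/1083681

With E = 64*v^2 + 1, F = 64*u*v, G = 64*u^2 + 1, L = 0, M = 8/sqrt(64*u^2 + 64*v^2 + 1), N = 0, assemble
  H = (EN − 2FM + GL) / (2(EG − F²)) = -512*u*v/(64*u^2 + 64*v^2 + 1)^(3/2).
At (u, v) = (-2, -7/2): H = -3584*sqrt(1041)/1083681.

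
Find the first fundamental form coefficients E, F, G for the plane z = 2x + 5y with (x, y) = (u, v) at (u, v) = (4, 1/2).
E = 5;  F = 10;  G = 26

Partials: r_u = (1, 0, 2), r_v = (0, 1, 5). As functions of (u, v):
  E = r_u · r_u = 5,
  F = r_u · r_v = 10,
  G = r_v · r_v = 26.
Evaluating at (u, v) = (4, 1/2): E = 5, F = 10, G = 26.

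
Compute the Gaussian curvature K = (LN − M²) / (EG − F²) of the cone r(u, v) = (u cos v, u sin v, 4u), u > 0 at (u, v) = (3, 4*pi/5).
K = 0

Coefficients of the first fundamental form: E = 17, F = 0, G = u^2.
Coefficients of the second fundamental form: L = 0, M = 0, N = 4*sqrt(17)*u^2/(17*Abs(u)).
Assemble K = (LN − M²)/(EG − F²) = 0. At (u, v) = (3, 4*pi/5): K = 0.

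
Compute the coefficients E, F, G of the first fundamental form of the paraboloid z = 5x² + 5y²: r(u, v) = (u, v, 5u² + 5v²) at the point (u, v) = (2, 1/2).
E = 401;  F = 100;  G = 26

Partials: r_u = (1, 0, 10*u), r_v = (0, 1, 10*v). As functions of (u, v):
  E = r_u · r_u = 100*u^2 + 1,
  F = r_u · r_v = 100*u*v,
  G = r_v · r_v = 100*v^2 + 1.
Evaluating at (u, v) = (2, 1/2): E = 401, F = 100, G = 26.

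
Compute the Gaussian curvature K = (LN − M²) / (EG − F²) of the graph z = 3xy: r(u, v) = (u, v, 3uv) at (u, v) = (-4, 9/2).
K = -144/1713481

Coefficients of the first fundamental form: E = 9*v^2 + 1, F = 9*u*v, G = 9*u^2 + 1.
Coefficients of the second fundamental form: L = 0, M = 3/sqrt(9*u^2 + 9*v^2 + 1), N = 0.
Assemble K = (LN − M²)/(EG − F²) = -9/(81*u^4 + 162*u^2*v^2 + 18*u^2 + 81*v^4 + 18*v^2 + 1). At (u, v) = (-4, 9/2): K = -144/1713481.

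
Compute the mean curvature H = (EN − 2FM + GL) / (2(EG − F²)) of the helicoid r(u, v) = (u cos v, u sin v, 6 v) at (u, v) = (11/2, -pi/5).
H = 0

With E = 1, F = 0, G = u^2 + 36, L = 0, M = -6/sqrt(u^2 + 36), N = 0, assemble
  H = (EN − 2FM + GL) / (2(EG − F²)) = 0.
At (u, v) = (11/2, -pi/5): H = 0.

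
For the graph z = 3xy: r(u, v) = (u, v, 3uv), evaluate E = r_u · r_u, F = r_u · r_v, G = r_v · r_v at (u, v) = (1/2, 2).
E = 37;  F = 9;  G = 13/4

Partials: r_u = (1, 0, 3*v), r_v = (0, 1, 3*u). As functions of (u, v):
  E = r_u · r_u = 9*v^2 + 1,
  F = r_u · r_v = 9*u*v,
  G = r_v · r_v = 9*u^2 + 1.
Evaluating at (u, v) = (1/2, 2): E = 37, F = 9, G = 13/4.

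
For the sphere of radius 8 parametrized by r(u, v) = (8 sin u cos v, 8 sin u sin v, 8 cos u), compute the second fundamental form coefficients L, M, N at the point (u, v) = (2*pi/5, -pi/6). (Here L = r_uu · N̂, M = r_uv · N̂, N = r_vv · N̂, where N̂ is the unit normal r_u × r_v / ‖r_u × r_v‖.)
L = -8;  M = 0;  N = -5 - sqrt(5)

Compute the unit normal N̂(u, v) = (sin(u)^2*cos(v)/Abs(sin(u)), sin(u)^2*sin(v)/Abs(sin(u)), sin(2*u)/(2*Abs(sin(u)))), and the second partials r_uu, r_uv, r_vv. Take dot products:
  L(u, v) = r_uu · N̂ = -8*sin(u)/Abs(sin(u)),
  M(u, v) = r_uv · N̂ = 0,
  N(u, v) = r_vv · N̂ = -8*sin(u)^3/Abs(sin(u)).
Evaluating at (u, v) = (2*pi/5, -pi/6):
  L = -8, M = 0, N = -5 - sqrt(5).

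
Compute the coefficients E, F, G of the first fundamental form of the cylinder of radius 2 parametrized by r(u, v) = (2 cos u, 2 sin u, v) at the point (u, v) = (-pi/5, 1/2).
E = 4;  F = 0;  G = 1

Partials: r_u = (-2*sin(u), 2*cos(u), 0), r_v = (0, 0, 1). As functions of (u, v):
  E = r_u · r_u = 4,
  F = r_u · r_v = 0,
  G = r_v · r_v = 1.
Evaluating at (u, v) = (-pi/5, 1/2): E = 4, F = 0, G = 1.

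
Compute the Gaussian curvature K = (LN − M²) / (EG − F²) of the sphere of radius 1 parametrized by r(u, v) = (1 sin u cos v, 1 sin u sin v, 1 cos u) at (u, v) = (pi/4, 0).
K = 1

Coefficients of the first fundamental form: E = 1, F = 0, G = sin(u)^2.
Coefficients of the second fundamental form: L = -sin(u)/Abs(sin(u)), M = 0, N = -sin(u)^3/Abs(sin(u)).
Assemble K = (LN − M²)/(EG − F²) = 1. At (u, v) = (pi/4, 0): K = 1.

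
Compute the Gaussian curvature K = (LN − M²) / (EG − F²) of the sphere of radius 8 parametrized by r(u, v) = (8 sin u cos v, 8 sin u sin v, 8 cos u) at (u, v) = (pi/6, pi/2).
K = 1/64

Coefficients of the first fundamental form: E = 64, F = 0, G = 64*sin(u)^2.
Coefficients of the second fundamental form: L = -8*sin(u)/Abs(sin(u)), M = 0, N = -8*sin(u)^3/Abs(sin(u)).
Assemble K = (LN − M²)/(EG − F²) = 1/64. At (u, v) = (pi/6, pi/2): K = 1/64.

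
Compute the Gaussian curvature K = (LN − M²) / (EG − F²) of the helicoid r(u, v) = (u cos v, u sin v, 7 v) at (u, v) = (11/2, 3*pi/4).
K = -784/100489

Coefficients of the first fundamental form: E = 1, F = 0, G = u^2 + 49.
Coefficients of the second fundamental form: L = 0, M = -7/sqrt(u^2 + 49), N = 0.
Assemble K = (LN − M²)/(EG − F²) = -49/(u^2 + 49)^2. At (u, v) = (11/2, 3*pi/4): K = -784/100489.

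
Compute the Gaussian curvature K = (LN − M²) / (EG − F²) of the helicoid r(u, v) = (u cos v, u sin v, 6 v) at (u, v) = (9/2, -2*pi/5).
K = -64/5625

Coefficients of the first fundamental form: E = 1, F = 0, G = u^2 + 36.
Coefficients of the second fundamental form: L = 0, M = -6/sqrt(u^2 + 36), N = 0.
Assemble K = (LN − M²)/(EG − F²) = -36/(u^2 + 36)^2. At (u, v) = (9/2, -2*pi/5): K = -64/5625.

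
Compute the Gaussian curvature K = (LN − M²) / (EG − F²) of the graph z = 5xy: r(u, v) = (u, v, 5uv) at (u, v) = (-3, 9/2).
K = -400/8579041

Coefficients of the first fundamental form: E = 25*v^2 + 1, F = 25*u*v, G = 25*u^2 + 1.
Coefficients of the second fundamental form: L = 0, M = 5/sqrt(25*u^2 + 25*v^2 + 1), N = 0.
Assemble K = (LN − M²)/(EG − F²) = -25/(625*u^4 + 1250*u^2*v^2 + 50*u^2 + 625*v^4 + 50*v^2 + 1). At (u, v) = (-3, 9/2): K = -400/8579041.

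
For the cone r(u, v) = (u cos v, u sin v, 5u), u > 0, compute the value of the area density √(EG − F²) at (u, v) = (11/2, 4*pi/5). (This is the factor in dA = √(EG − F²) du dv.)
√(EG − F²)|_{(11/2, 4*pi/5)} = 11*sqrt(26)/2

E = 26, F = 0, G = u^2, so EG − F² = 26*u^2. Taking the positive square root: √(EG − F²) = sqrt(26)*Abs(u). At (u, v) = (11/2, 4*pi/5): 11*sqrt(26)/2.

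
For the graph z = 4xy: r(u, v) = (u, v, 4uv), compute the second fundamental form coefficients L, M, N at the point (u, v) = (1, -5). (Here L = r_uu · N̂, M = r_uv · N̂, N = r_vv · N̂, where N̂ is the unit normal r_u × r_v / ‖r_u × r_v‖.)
L = 0;  M = 4*sqrt(417)/417;  N = 0

Compute the unit normal N̂(u, v) = (-4*v/sqrt(16*u^2 + 16*v^2 + 1), -4*u/sqrt(16*u^2 + 16*v^2 + 1), 1/sqrt(16*u^2 + 16*v^2 + 1)), and the second partials r_uu, r_uv, r_vv. Take dot products:
  L(u, v) = r_uu · N̂ = 0,
  M(u, v) = r_uv · N̂ = 4/sqrt(16*u^2 + 16*v^2 + 1),
  N(u, v) = r_vv · N̂ = 0.
Evaluating at (u, v) = (1, -5):
  L = 0, M = 4*sqrt(417)/417, N = 0.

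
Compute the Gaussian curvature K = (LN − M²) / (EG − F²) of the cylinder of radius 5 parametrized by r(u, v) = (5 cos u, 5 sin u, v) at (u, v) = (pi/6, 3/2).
K = 0

Coefficients of the first fundamental form: E = 25, F = 0, G = 1.
Coefficients of the second fundamental form: L = -5, M = 0, N = 0.
Assemble K = (LN − M²)/(EG − F²) = 0. At (u, v) = (pi/6, 3/2): K = 0.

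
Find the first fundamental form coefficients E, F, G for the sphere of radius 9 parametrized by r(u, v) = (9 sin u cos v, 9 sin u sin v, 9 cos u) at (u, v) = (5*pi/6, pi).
E = 81;  F = 0;  G = 81/4

Partials: r_u = (9*cos(u)*cos(v), 9*sin(v)*cos(u), -9*sin(u)), r_v = (-9*sin(u)*sin(v), 9*sin(u)*cos(v), 0). As functions of (u, v):
  E = r_u · r_u = 81,
  F = r_u · r_v = 0,
  G = r_v · r_v = 81*sin(u)^2.
Evaluating at (u, v) = (5*pi/6, pi): E = 81, F = 0, G = 81/4.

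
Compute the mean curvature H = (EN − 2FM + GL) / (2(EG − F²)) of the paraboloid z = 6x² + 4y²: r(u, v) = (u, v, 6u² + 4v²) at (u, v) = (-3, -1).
H = 5578*sqrt(1361)/1852321

With E = 144*u^2 + 1, F = 96*u*v, G = 64*v^2 + 1, L = 12/sqrt(144*u^2 + 64*v^2 + 1), M = 0, N = 8/sqrt(144*u^2 + 64*v^2 + 1), assemble
  H = (EN − 2FM + GL) / (2(EG − F²)) = 2*(288*u^2 + 192*v^2 + 5)/(144*u^2 + 64*v^2 + 1)^(3/2).
At (u, v) = (-3, -1): H = 5578*sqrt(1361)/1852321.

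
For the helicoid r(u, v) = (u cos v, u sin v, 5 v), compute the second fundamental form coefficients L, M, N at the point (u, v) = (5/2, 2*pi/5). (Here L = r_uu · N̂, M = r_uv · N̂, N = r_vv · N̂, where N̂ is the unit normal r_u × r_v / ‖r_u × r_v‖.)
L = 0;  M = -2*sqrt(5)/5;  N = 0

Compute the unit normal N̂(u, v) = (5*sin(v)/sqrt(u^2 + 25), -5*cos(v)/sqrt(u^2 + 25), u/sqrt(u^2 + 25)), and the second partials r_uu, r_uv, r_vv. Take dot products:
  L(u, v) = r_uu · N̂ = 0,
  M(u, v) = r_uv · N̂ = -5/sqrt(u^2 + 25),
  N(u, v) = r_vv · N̂ = 0.
Evaluating at (u, v) = (5/2, 2*pi/5):
  L = 0, M = -2*sqrt(5)/5, N = 0.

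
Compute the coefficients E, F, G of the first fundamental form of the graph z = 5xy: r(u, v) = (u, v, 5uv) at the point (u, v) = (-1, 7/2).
E = 1229/4;  F = -175/2;  G = 26

Partials: r_u = (1, 0, 5*v), r_v = (0, 1, 5*u). As functions of (u, v):
  E = r_u · r_u = 25*v^2 + 1,
  F = r_u · r_v = 25*u*v,
  G = r_v · r_v = 25*u^2 + 1.
Evaluating at (u, v) = (-1, 7/2): E = 1229/4, F = -175/2, G = 26.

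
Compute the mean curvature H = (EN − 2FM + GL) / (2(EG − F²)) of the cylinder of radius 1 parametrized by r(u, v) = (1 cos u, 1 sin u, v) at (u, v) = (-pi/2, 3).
H = -1/2

With E = 1, F = 0, G = 1, L = -1, M = 0, N = 0, assemble
  H = (EN − 2FM + GL) / (2(EG − F²)) = -1/2.
At (u, v) = (-pi/2, 3): H = -1/2.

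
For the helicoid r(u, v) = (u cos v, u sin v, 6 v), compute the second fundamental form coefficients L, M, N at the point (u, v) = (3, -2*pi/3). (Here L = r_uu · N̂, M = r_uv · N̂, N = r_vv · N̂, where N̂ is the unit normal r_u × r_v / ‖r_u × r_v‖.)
L = 0;  M = -2*sqrt(5)/5;  N = 0

Compute the unit normal N̂(u, v) = (6*sin(v)/sqrt(u^2 + 36), -6*cos(v)/sqrt(u^2 + 36), u/sqrt(u^2 + 36)), and the second partials r_uu, r_uv, r_vv. Take dot products:
  L(u, v) = r_uu · N̂ = 0,
  M(u, v) = r_uv · N̂ = -6/sqrt(u^2 + 36),
  N(u, v) = r_vv · N̂ = 0.
Evaluating at (u, v) = (3, -2*pi/3):
  L = 0, M = -2*sqrt(5)/5, N = 0.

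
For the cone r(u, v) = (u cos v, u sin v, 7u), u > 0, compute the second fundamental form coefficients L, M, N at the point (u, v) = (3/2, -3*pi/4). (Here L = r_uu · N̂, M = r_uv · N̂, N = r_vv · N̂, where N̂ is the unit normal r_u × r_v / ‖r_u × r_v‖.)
L = 0;  M = 0;  N = 21*sqrt(2)/20

Compute the unit normal N̂(u, v) = (-7*sqrt(2)*u*cos(v)/(10*Abs(u)), -7*sqrt(2)*u*sin(v)/(10*Abs(u)), sqrt(2)*u/(10*Abs(u))), and the second partials r_uu, r_uv, r_vv. Take dot products:
  L(u, v) = r_uu · N̂ = 0,
  M(u, v) = r_uv · N̂ = 0,
  N(u, v) = r_vv · N̂ = 7*sqrt(2)*u^2/(10*Abs(u)).
Evaluating at (u, v) = (3/2, -3*pi/4):
  L = 0, M = 0, N = 21*sqrt(2)/20.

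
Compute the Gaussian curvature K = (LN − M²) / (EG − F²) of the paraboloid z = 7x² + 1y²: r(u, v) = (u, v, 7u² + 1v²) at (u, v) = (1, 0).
K = 28/38809

Coefficients of the first fundamental form: E = 196*u^2 + 1, F = 28*u*v, G = 4*v^2 + 1.
Coefficients of the second fundamental form: L = 14/sqrt(196*u^2 + 4*v^2 + 1), M = 0, N = 2/sqrt(196*u^2 + 4*v^2 + 1).
Assemble K = (LN − M²)/(EG − F²) = 28/(38416*u^4 + 1568*u^2*v^2 + 392*u^2 + 16*v^4 + 8*v^2 + 1). At (u, v) = (1, 0): K = 28/38809.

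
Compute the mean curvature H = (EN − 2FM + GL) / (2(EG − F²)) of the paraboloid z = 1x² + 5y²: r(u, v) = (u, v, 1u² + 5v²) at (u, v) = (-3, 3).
H = 1086*sqrt(937)/877969

With E = 4*u^2 + 1, F = 20*u*v, G = 100*v^2 + 1, L = 2/sqrt(4*u^2 + 100*v^2 + 1), M = 0, N = 10/sqrt(4*u^2 + 100*v^2 + 1), assemble
  H = (EN − 2FM + GL) / (2(EG − F²)) = 2*(10*u^2 + 50*v^2 + 3)/(4*u^2 + 100*v^2 + 1)^(3/2).
At (u, v) = (-3, 3): H = 1086*sqrt(937)/877969.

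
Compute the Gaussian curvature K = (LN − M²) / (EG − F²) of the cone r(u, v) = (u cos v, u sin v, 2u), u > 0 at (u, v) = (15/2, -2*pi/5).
K = 0

Coefficients of the first fundamental form: E = 5, F = 0, G = u^2.
Coefficients of the second fundamental form: L = 0, M = 0, N = 2*sqrt(5)*u^2/(5*Abs(u)).
Assemble K = (LN − M²)/(EG − F²) = 0. At (u, v) = (15/2, -2*pi/5): K = 0.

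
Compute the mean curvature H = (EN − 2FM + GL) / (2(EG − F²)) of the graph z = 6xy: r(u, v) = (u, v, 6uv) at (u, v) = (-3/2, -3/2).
H = -486*sqrt(163)/26569

With E = 36*v^2 + 1, F = 36*u*v, G = 36*u^2 + 1, L = 0, M = 6/sqrt(36*u^2 + 36*v^2 + 1), N = 0, assemble
  H = (EN − 2FM + GL) / (2(EG − F²)) = -216*u*v/(36*u^2 + 36*v^2 + 1)^(3/2).
At (u, v) = (-3/2, -3/2): H = -486*sqrt(163)/26569.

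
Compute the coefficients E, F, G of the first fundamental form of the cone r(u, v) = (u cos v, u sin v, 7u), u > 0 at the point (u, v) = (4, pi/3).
E = 50;  F = 0;  G = 16

Partials: r_u = (cos(v), sin(v), 7), r_v = (-u*sin(v), u*cos(v), 0). As functions of (u, v):
  E = r_u · r_u = 50,
  F = r_u · r_v = 0,
  G = r_v · r_v = u^2.
Evaluating at (u, v) = (4, pi/3): E = 50, F = 0, G = 16.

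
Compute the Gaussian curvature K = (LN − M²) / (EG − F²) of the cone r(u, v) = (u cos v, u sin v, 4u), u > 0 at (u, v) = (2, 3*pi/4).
K = 0

Coefficients of the first fundamental form: E = 17, F = 0, G = u^2.
Coefficients of the second fundamental form: L = 0, M = 0, N = 4*sqrt(17)*u^2/(17*Abs(u)).
Assemble K = (LN − M²)/(EG − F²) = 0. At (u, v) = (2, 3*pi/4): K = 0.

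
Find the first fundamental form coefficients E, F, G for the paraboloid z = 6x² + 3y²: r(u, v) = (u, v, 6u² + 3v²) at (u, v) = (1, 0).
E = 145;  F = 0;  G = 1

Partials: r_u = (1, 0, 12*u), r_v = (0, 1, 6*v). As functions of (u, v):
  E = r_u · r_u = 144*u^2 + 1,
  F = r_u · r_v = 72*u*v,
  G = r_v · r_v = 36*v^2 + 1.
Evaluating at (u, v) = (1, 0): E = 145, F = 0, G = 1.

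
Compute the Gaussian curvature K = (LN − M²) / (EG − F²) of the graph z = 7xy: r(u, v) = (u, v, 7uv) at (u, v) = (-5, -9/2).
K = -784/78730129

Coefficients of the first fundamental form: E = 49*v^2 + 1, F = 49*u*v, G = 49*u^2 + 1.
Coefficients of the second fundamental form: L = 0, M = 7/sqrt(49*u^2 + 49*v^2 + 1), N = 0.
Assemble K = (LN − M²)/(EG − F²) = -49/(2401*u^4 + 4802*u^2*v^2 + 98*u^2 + 2401*v^4 + 98*v^2 + 1). At (u, v) = (-5, -9/2): K = -784/78730129.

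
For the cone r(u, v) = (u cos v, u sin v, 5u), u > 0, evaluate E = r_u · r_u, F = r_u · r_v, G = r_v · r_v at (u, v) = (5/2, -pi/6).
E = 26;  F = 0;  G = 25/4

Partials: r_u = (cos(v), sin(v), 5), r_v = (-u*sin(v), u*cos(v), 0). As functions of (u, v):
  E = r_u · r_u = 26,
  F = r_u · r_v = 0,
  G = r_v · r_v = u^2.
Evaluating at (u, v) = (5/2, -pi/6): E = 26, F = 0, G = 25/4.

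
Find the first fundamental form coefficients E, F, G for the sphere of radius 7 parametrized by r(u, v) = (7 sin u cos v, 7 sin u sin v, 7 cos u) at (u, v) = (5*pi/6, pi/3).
E = 49;  F = 0;  G = 49/4

Partials: r_u = (7*cos(u)*cos(v), 7*sin(v)*cos(u), -7*sin(u)), r_v = (-7*sin(u)*sin(v), 7*sin(u)*cos(v), 0). As functions of (u, v):
  E = r_u · r_u = 49,
  F = r_u · r_v = 0,
  G = r_v · r_v = 49*sin(u)^2.
Evaluating at (u, v) = (5*pi/6, pi/3): E = 49, F = 0, G = 49/4.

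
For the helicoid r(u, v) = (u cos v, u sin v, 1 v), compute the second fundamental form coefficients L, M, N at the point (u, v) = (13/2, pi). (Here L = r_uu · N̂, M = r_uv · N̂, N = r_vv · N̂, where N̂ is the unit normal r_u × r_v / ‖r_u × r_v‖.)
L = 0;  M = -2*sqrt(173)/173;  N = 0

Compute the unit normal N̂(u, v) = (sin(v)/sqrt(u^2 + 1), -cos(v)/sqrt(u^2 + 1), u/sqrt(u^2 + 1)), and the second partials r_uu, r_uv, r_vv. Take dot products:
  L(u, v) = r_uu · N̂ = 0,
  M(u, v) = r_uv · N̂ = -1/sqrt(u^2 + 1),
  N(u, v) = r_vv · N̂ = 0.
Evaluating at (u, v) = (13/2, pi):
  L = 0, M = -2*sqrt(173)/173, N = 0.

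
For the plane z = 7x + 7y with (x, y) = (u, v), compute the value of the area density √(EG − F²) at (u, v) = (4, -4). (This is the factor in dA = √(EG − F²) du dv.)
√(EG − F²)|_{(4, -4)} = 3*sqrt(11)

E = 50, F = 49, G = 50, so EG − F² = 99. Taking the positive square root: √(EG − F²) = 3*sqrt(11). At (u, v) = (4, -4): 3*sqrt(11).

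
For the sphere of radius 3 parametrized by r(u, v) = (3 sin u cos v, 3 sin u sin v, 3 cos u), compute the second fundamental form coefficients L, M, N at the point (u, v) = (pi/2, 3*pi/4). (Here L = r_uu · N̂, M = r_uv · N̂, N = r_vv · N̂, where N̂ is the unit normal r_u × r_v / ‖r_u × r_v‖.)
L = -3;  M = 0;  N = -3

Compute the unit normal N̂(u, v) = (sin(u)^2*cos(v)/Abs(sin(u)), sin(u)^2*sin(v)/Abs(sin(u)), sin(2*u)/(2*Abs(sin(u)))), and the second partials r_uu, r_uv, r_vv. Take dot products:
  L(u, v) = r_uu · N̂ = -3*sin(u)/Abs(sin(u)),
  M(u, v) = r_uv · N̂ = 0,
  N(u, v) = r_vv · N̂ = -3*sin(u)^3/Abs(sin(u)).
Evaluating at (u, v) = (pi/2, 3*pi/4):
  L = -3, M = 0, N = -3.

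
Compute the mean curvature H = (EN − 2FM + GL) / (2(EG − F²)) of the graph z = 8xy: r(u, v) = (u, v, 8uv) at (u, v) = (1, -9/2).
H = 2304*sqrt(1361)/1852321

With E = 64*v^2 + 1, F = 64*u*v, G = 64*u^2 + 1, L = 0, M = 8/sqrt(64*u^2 + 64*v^2 + 1), N = 0, assemble
  H = (EN − 2FM + GL) / (2(EG − F²)) = -512*u*v/(64*u^2 + 64*v^2 + 1)^(3/2).
At (u, v) = (1, -9/2): H = 2304*sqrt(1361)/1852321.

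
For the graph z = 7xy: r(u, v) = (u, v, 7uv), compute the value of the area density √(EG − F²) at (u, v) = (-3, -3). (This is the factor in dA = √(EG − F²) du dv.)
√(EG − F²)|_{(-3, -3)} = sqrt(883)

E = 49*v^2 + 1, F = 49*u*v, G = 49*u^2 + 1, so EG − F² = 49*u^2 + 49*v^2 + 1. Taking the positive square root: √(EG − F²) = sqrt(49*u^2 + 49*v^2 + 1). At (u, v) = (-3, -3): sqrt(883).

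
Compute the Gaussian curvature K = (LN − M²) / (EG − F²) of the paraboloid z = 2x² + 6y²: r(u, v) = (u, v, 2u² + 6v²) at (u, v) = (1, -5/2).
K = 48/840889

Coefficients of the first fundamental form: E = 16*u^2 + 1, F = 48*u*v, G = 144*v^2 + 1.
Coefficients of the second fundamental form: L = 4/sqrt(16*u^2 + 144*v^2 + 1), M = 0, N = 12/sqrt(16*u^2 + 144*v^2 + 1).
Assemble K = (LN − M²)/(EG − F²) = 48/(256*u^4 + 4608*u^2*v^2 + 32*u^2 + 20736*v^4 + 288*v^2 + 1). At (u, v) = (1, -5/2): K = 48/840889.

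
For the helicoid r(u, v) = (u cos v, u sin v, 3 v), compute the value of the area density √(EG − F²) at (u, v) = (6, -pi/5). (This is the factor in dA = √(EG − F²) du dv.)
√(EG − F²)|_{(6, -pi/5)} = 3*sqrt(5)

E = 1, F = 0, G = u^2 + 9, so EG − F² = u^2 + 9. Taking the positive square root: √(EG − F²) = sqrt(u^2 + 9). At (u, v) = (6, -pi/5): 3*sqrt(5).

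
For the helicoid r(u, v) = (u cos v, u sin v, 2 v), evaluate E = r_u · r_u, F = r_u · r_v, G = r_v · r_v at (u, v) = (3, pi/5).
E = 1;  F = 0;  G = 13

Partials: r_u = (cos(v), sin(v), 0), r_v = (-u*sin(v), u*cos(v), 2). As functions of (u, v):
  E = r_u · r_u = 1,
  F = r_u · r_v = 0,
  G = r_v · r_v = u^2 + 4.
Evaluating at (u, v) = (3, pi/5): E = 1, F = 0, G = 13.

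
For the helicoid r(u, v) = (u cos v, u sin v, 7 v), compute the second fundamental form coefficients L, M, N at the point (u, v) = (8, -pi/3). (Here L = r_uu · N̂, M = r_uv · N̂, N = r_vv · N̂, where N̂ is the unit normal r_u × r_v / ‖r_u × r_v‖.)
L = 0;  M = -7*sqrt(113)/113;  N = 0

Compute the unit normal N̂(u, v) = (7*sin(v)/sqrt(u^2 + 49), -7*cos(v)/sqrt(u^2 + 49), u/sqrt(u^2 + 49)), and the second partials r_uu, r_uv, r_vv. Take dot products:
  L(u, v) = r_uu · N̂ = 0,
  M(u, v) = r_uv · N̂ = -7/sqrt(u^2 + 49),
  N(u, v) = r_vv · N̂ = 0.
Evaluating at (u, v) = (8, -pi/3):
  L = 0, M = -7*sqrt(113)/113, N = 0.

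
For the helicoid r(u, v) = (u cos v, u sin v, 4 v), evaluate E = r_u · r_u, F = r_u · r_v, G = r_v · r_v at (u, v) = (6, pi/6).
E = 1;  F = 0;  G = 52

Partials: r_u = (cos(v), sin(v), 0), r_v = (-u*sin(v), u*cos(v), 4). As functions of (u, v):
  E = r_u · r_u = 1,
  F = r_u · r_v = 0,
  G = r_v · r_v = u^2 + 16.
Evaluating at (u, v) = (6, pi/6): E = 1, F = 0, G = 52.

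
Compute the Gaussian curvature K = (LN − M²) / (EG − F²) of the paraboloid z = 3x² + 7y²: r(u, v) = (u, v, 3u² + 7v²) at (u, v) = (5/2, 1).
K = 21/44521

Coefficients of the first fundamental form: E = 36*u^2 + 1, F = 84*u*v, G = 196*v^2 + 1.
Coefficients of the second fundamental form: L = 6/sqrt(36*u^2 + 196*v^2 + 1), M = 0, N = 14/sqrt(36*u^2 + 196*v^2 + 1).
Assemble K = (LN − M²)/(EG − F²) = 84/(1296*u^4 + 14112*u^2*v^2 + 72*u^2 + 38416*v^4 + 392*v^2 + 1). At (u, v) = (5/2, 1): K = 21/44521.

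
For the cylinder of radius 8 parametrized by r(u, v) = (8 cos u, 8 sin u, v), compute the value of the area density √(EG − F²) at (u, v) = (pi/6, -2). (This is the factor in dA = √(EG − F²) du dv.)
√(EG − F²)|_{(pi/6, -2)} = 8

E = 64, F = 0, G = 1, so EG − F² = 64. Taking the positive square root: √(EG − F²) = 8. At (u, v) = (pi/6, -2): 8.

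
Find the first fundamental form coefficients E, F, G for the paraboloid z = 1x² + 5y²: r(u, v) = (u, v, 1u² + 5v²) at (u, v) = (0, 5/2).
E = 1;  F = 0;  G = 626

Partials: r_u = (1, 0, 2*u), r_v = (0, 1, 10*v). As functions of (u, v):
  E = r_u · r_u = 4*u^2 + 1,
  F = r_u · r_v = 20*u*v,
  G = r_v · r_v = 100*v^2 + 1.
Evaluating at (u, v) = (0, 5/2): E = 1, F = 0, G = 626.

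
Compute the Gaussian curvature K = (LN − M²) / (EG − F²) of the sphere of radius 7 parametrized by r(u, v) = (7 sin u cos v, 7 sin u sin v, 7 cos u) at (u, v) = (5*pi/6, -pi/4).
K = 1/49

Coefficients of the first fundamental form: E = 49, F = 0, G = 49*sin(u)^2.
Coefficients of the second fundamental form: L = -7*sin(u)/Abs(sin(u)), M = 0, N = -7*sin(u)^3/Abs(sin(u)).
Assemble K = (LN − M²)/(EG − F²) = 1/49. At (u, v) = (5*pi/6, -pi/4): K = 1/49.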